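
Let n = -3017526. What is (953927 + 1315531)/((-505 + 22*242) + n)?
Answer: -2269458/3012707 ≈ -0.75329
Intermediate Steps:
(953927 + 1315531)/((-505 + 22*242) + n) = (953927 + 1315531)/((-505 + 22*242) - 3017526) = 2269458/((-505 + 5324) - 3017526) = 2269458/(4819 - 3017526) = 2269458/(-3012707) = 2269458*(-1/3012707) = -2269458/3012707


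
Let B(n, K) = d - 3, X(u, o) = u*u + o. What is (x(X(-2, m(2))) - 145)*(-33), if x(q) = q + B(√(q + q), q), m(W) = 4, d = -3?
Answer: 4719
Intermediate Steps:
X(u, o) = o + u² (X(u, o) = u² + o = o + u²)
B(n, K) = -6 (B(n, K) = -3 - 3 = -6)
x(q) = -6 + q (x(q) = q - 6 = -6 + q)
(x(X(-2, m(2))) - 145)*(-33) = ((-6 + (4 + (-2)²)) - 145)*(-33) = ((-6 + (4 + 4)) - 145)*(-33) = ((-6 + 8) - 145)*(-33) = (2 - 145)*(-33) = -143*(-33) = 4719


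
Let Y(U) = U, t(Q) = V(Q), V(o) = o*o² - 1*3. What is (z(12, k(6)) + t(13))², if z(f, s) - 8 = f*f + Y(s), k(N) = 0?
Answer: 5503716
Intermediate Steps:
V(o) = -3 + o³ (V(o) = o³ - 3 = -3 + o³)
t(Q) = -3 + Q³
z(f, s) = 8 + s + f² (z(f, s) = 8 + (f*f + s) = 8 + (f² + s) = 8 + (s + f²) = 8 + s + f²)
(z(12, k(6)) + t(13))² = ((8 + 0 + 12²) + (-3 + 13³))² = ((8 + 0 + 144) + (-3 + 2197))² = (152 + 2194)² = 2346² = 5503716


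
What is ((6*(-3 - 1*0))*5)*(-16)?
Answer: 1440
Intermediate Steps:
((6*(-3 - 1*0))*5)*(-16) = ((6*(-3 + 0))*5)*(-16) = ((6*(-3))*5)*(-16) = -18*5*(-16) = -90*(-16) = 1440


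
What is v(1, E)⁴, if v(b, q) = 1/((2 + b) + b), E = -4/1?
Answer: 1/256 ≈ 0.0039063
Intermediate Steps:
E = -4 (E = -4*1 = -4)
v(b, q) = 1/(2 + 2*b)
v(1, E)⁴ = (1/(2*(1 + 1)))⁴ = ((½)/2)⁴ = ((½)*(½))⁴ = (¼)⁴ = 1/256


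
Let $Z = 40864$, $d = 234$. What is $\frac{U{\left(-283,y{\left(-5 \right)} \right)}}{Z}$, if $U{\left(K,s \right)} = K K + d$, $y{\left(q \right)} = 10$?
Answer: $\frac{80323}{40864} \approx 1.9656$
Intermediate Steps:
$U{\left(K,s \right)} = 234 + K^{2}$ ($U{\left(K,s \right)} = K K + 234 = K^{2} + 234 = 234 + K^{2}$)
$\frac{U{\left(-283,y{\left(-5 \right)} \right)}}{Z} = \frac{234 + \left(-283\right)^{2}}{40864} = \left(234 + 80089\right) \frac{1}{40864} = 80323 \cdot \frac{1}{40864} = \frac{80323}{40864}$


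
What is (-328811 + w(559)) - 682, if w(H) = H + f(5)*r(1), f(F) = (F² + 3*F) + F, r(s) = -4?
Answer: -329114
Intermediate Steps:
f(F) = F² + 4*F
w(H) = -180 + H (w(H) = H + (5*(4 + 5))*(-4) = H + (5*9)*(-4) = H + 45*(-4) = H - 180 = -180 + H)
(-328811 + w(559)) - 682 = (-328811 + (-180 + 559)) - 682 = (-328811 + 379) - 682 = -328432 - 682 = -329114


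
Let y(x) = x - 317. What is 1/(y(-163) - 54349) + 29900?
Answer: 1639387099/54829 ≈ 29900.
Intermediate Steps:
y(x) = -317 + x
1/(y(-163) - 54349) + 29900 = 1/((-317 - 163) - 54349) + 29900 = 1/(-480 - 54349) + 29900 = 1/(-54829) + 29900 = -1/54829 + 29900 = 1639387099/54829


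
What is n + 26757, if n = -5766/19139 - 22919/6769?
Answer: 3465942270692/129551891 ≈ 26753.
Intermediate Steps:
n = -477676795/129551891 (n = -5766*1/19139 - 22919*1/6769 = -5766/19139 - 22919/6769 = -477676795/129551891 ≈ -3.6871)
n + 26757 = -477676795/129551891 + 26757 = 3465942270692/129551891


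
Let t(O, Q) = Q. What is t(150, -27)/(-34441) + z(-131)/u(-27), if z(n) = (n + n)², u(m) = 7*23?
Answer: 2364172351/5545001 ≈ 426.36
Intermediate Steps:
u(m) = 161
z(n) = 4*n² (z(n) = (2*n)² = 4*n²)
t(150, -27)/(-34441) + z(-131)/u(-27) = -27/(-34441) + (4*(-131)²)/161 = -27*(-1/34441) + (4*17161)*(1/161) = 27/34441 + 68644*(1/161) = 27/34441 + 68644/161 = 2364172351/5545001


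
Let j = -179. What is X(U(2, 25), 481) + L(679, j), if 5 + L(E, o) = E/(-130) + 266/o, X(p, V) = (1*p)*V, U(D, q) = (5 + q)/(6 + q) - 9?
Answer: -2795471231/721370 ≈ -3875.2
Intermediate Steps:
U(D, q) = -9 + (5 + q)/(6 + q) (U(D, q) = (5 + q)/(6 + q) - 9 = -9 + (5 + q)/(6 + q))
X(p, V) = V*p (X(p, V) = p*V = V*p)
L(E, o) = -5 + 266/o - E/130 (L(E, o) = -5 + (E/(-130) + 266/o) = -5 + (E*(-1/130) + 266/o) = -5 + (-E/130 + 266/o) = -5 + (266/o - E/130) = -5 + 266/o - E/130)
X(U(2, 25), 481) + L(679, j) = 481*((-49 - 8*25)/(6 + 25)) + (-5 + 266/(-179) - 1/130*679) = 481*((-49 - 200)/31) + (-5 + 266*(-1/179) - 679/130) = 481*((1/31)*(-249)) + (-5 - 266/179 - 679/130) = 481*(-249/31) - 272471/23270 = -119769/31 - 272471/23270 = -2795471231/721370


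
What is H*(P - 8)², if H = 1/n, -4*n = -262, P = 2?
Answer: 72/131 ≈ 0.54962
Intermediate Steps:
n = 131/2 (n = -¼*(-262) = 131/2 ≈ 65.500)
H = 2/131 (H = 1/(131/2) = 2/131 ≈ 0.015267)
H*(P - 8)² = 2*(2 - 8)²/131 = (2/131)*(-6)² = (2/131)*36 = 72/131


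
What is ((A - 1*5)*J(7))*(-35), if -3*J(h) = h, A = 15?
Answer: 2450/3 ≈ 816.67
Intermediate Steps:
J(h) = -h/3
((A - 1*5)*J(7))*(-35) = ((15 - 1*5)*(-⅓*7))*(-35) = ((15 - 5)*(-7/3))*(-35) = (10*(-7/3))*(-35) = -70/3*(-35) = 2450/3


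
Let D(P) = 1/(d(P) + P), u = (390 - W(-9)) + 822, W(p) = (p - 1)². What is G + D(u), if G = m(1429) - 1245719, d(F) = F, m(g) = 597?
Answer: -2769151327/2224 ≈ -1.2451e+6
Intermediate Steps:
W(p) = (-1 + p)²
u = 1112 (u = (390 - (-1 - 9)²) + 822 = (390 - 1*(-10)²) + 822 = (390 - 1*100) + 822 = (390 - 100) + 822 = 290 + 822 = 1112)
G = -1245122 (G = 597 - 1245719 = -1245122)
D(P) = 1/(2*P) (D(P) = 1/(P + P) = 1/(2*P))
G + D(u) = -1245122 + (½)/1112 = -1245122 + (½)*(1/1112) = -1245122 + 1/2224 = -2769151327/2224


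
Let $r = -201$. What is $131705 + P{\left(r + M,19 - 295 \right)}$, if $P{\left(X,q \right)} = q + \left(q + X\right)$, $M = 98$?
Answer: $131050$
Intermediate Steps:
$P{\left(X,q \right)} = X + 2 q$ ($P{\left(X,q \right)} = q + \left(X + q\right) = X + 2 q$)
$131705 + P{\left(r + M,19 - 295 \right)} = 131705 + \left(\left(-201 + 98\right) + 2 \left(19 - 295\right)\right) = 131705 + \left(-103 + 2 \left(-276\right)\right) = 131705 - 655 = 131050$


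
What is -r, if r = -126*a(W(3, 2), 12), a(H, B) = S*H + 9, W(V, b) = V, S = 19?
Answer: 8316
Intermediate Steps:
a(H, B) = 9 + 19*H (a(H, B) = 19*H + 9 = 9 + 19*H)
r = -8316 (r = -126*(9 + 19*3) = -126*(9 + 57) = -126*66 = -8316)
-r = -1*(-8316) = 8316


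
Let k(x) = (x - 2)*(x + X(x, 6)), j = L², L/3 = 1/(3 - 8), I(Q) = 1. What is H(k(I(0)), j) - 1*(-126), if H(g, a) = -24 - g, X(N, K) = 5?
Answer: 108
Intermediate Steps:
L = -⅗ (L = 3/(3 - 8) = 3/(-5) = 3*(-⅕) = -⅗ ≈ -0.60000)
j = 9/25 (j = (-⅗)² = 9/25 ≈ 0.36000)
k(x) = (-2 + x)*(5 + x) (k(x) = (x - 2)*(x + 5) = (-2 + x)*(5 + x))
H(k(I(0)), j) - 1*(-126) = (-24 - (-10 + 1² + 3*1)) - 1*(-126) = (-24 - (-10 + 1 + 3)) + 126 = (-24 - 1*(-6)) + 126 = (-24 + 6) + 126 = -18 + 126 = 108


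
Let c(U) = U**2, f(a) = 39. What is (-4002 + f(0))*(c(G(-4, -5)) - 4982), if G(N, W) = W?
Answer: 19644591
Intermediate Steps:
(-4002 + f(0))*(c(G(-4, -5)) - 4982) = (-4002 + 39)*((-5)**2 - 4982) = -3963*(25 - 4982) = -3963*(-4957) = 19644591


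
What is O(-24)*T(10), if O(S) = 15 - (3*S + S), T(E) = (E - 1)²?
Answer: 8991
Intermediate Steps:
T(E) = (-1 + E)²
O(S) = 15 - 4*S
O(-24)*T(10) = (15 - 4*(-24))*(-1 + 10)² = (15 + 96)*9² = 111*81 = 8991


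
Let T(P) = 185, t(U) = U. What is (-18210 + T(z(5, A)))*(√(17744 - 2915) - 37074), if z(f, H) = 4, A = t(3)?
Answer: 668258850 - 18025*√14829 ≈ 6.6606e+8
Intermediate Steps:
A = 3
(-18210 + T(z(5, A)))*(√(17744 - 2915) - 37074) = (-18210 + 185)*(√(17744 - 2915) - 37074) = -18025*(√14829 - 37074) = -18025*(-37074 + √14829) = 668258850 - 18025*√14829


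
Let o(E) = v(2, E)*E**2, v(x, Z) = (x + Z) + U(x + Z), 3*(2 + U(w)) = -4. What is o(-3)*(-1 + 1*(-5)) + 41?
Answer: 275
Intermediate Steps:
U(w) = -10/3 (U(w) = -2 + (1/3)*(-4) = -2 - 4/3 = -10/3)
v(x, Z) = -10/3 + Z + x (v(x, Z) = (x + Z) - 10/3 = (Z + x) - 10/3 = -10/3 + Z + x)
o(E) = E**2*(-4/3 + E) (o(E) = (-10/3 + E + 2)*E**2 = (-4/3 + E)*E**2 = E**2*(-4/3 + E))
o(-3)*(-1 + 1*(-5)) + 41 = ((-3)**2*(-4/3 - 3))*(-1 + 1*(-5)) + 41 = (9*(-13/3))*(-1 - 5) + 41 = -39*(-6) + 41 = 234 + 41 = 275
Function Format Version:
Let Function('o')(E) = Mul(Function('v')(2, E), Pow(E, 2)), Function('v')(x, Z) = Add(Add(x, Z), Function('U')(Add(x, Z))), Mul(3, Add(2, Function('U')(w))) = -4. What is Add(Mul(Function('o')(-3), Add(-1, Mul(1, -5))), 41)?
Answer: 275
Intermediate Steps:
Function('U')(w) = Rational(-10, 3) (Function('U')(w) = Add(-2, Mul(Rational(1, 3), -4)) = Add(-2, Rational(-4, 3)) = Rational(-10, 3))
Function('v')(x, Z) = Add(Rational(-10, 3), Z, x) (Function('v')(x, Z) = Add(Add(x, Z), Rational(-10, 3)) = Add(Add(Z, x), Rational(-10, 3)) = Add(Rational(-10, 3), Z, x))
Function('o')(E) = Mul(Pow(E, 2), Add(Rational(-4, 3), E)) (Function('o')(E) = Mul(Add(Rational(-10, 3), E, 2), Pow(E, 2)) = Mul(Add(Rational(-4, 3), E), Pow(E, 2)) = Mul(Pow(E, 2), Add(Rational(-4, 3), E)))
Add(Mul(Function('o')(-3), Add(-1, Mul(1, -5))), 41) = Add(Mul(Mul(Pow(-3, 2), Add(Rational(-4, 3), -3)), Add(-1, Mul(1, -5))), 41) = Add(Mul(Mul(9, Rational(-13, 3)), Add(-1, -5)), 41) = Add(Mul(-39, -6), 41) = Add(234, 41) = 275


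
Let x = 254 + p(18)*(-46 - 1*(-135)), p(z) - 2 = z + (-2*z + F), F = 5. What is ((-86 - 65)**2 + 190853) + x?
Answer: 212929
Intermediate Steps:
p(z) = 7 - z (p(z) = 2 + (z + (-2*z + 5)) = 2 + (z + (5 - 2*z)) = 2 + (5 - z) = 7 - z)
x = -725 (x = 254 + (7 - 1*18)*(-46 - 1*(-135)) = 254 + (7 - 18)*(-46 + 135) = 254 - 11*89 = 254 - 979 = -725)
((-86 - 65)**2 + 190853) + x = ((-86 - 65)**2 + 190853) - 725 = ((-151)**2 + 190853) - 725 = (22801 + 190853) - 725 = 213654 - 725 = 212929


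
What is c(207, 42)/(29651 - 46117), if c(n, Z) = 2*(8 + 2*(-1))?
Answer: -6/8233 ≈ -0.00072877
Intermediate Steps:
c(n, Z) = 12 (c(n, Z) = 2*(8 - 2) = 2*6 = 12)
c(207, 42)/(29651 - 46117) = 12/(29651 - 46117) = 12/(-16466) = 12*(-1/16466) = -6/8233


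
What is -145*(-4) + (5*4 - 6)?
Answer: 594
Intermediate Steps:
-145*(-4) + (5*4 - 6) = 580 + (20 - 6) = 580 + 14 = 594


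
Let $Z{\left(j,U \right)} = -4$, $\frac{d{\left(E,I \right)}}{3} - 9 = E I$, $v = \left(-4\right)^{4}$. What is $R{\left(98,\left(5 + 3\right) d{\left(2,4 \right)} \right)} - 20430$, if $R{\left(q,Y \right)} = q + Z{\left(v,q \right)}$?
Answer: $-20336$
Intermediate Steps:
$v = 256$
$d{\left(E,I \right)} = 27 + 3 E I$
$R{\left(q,Y \right)} = -4 + q$ ($R{\left(q,Y \right)} = q - 4 = -4 + q$)
$R{\left(98,\left(5 + 3\right) d{\left(2,4 \right)} \right)} - 20430 = \left(-4 + 98\right) - 20430 = 94 - 20430 = -20336$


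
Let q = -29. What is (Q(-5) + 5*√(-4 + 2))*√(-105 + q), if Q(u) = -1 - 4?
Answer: 5*I*√134*(-1 + I*√2) ≈ -81.854 - 57.879*I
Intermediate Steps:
Q(u) = -5
(Q(-5) + 5*√(-4 + 2))*√(-105 + q) = (-5 + 5*√(-4 + 2))*√(-105 - 29) = (-5 + 5*√(-2))*√(-134) = (-5 + 5*(I*√2))*(I*√134) = (-5 + 5*I*√2)*(I*√134) = I*√134*(-5 + 5*I*√2)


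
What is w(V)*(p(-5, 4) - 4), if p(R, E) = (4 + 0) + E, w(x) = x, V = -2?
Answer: -8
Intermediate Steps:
p(R, E) = 4 + E
w(V)*(p(-5, 4) - 4) = -2*((4 + 4) - 4) = -2*(8 - 4) = -2*4 = -8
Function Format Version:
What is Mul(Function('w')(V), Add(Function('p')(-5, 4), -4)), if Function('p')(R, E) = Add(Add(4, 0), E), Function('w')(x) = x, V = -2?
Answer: -8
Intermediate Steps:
Function('p')(R, E) = Add(4, E)
Mul(Function('w')(V), Add(Function('p')(-5, 4), -4)) = Mul(-2, Add(Add(4, 4), -4)) = Mul(-2, Add(8, -4)) = Mul(-2, 4) = -8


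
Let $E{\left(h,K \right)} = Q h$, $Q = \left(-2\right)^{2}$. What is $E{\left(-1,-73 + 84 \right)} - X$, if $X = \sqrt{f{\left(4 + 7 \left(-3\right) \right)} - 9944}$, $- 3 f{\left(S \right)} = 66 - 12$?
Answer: $-4 - i \sqrt{9962} \approx -4.0 - 99.81 i$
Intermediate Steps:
$Q = 4$
$f{\left(S \right)} = -18$ ($f{\left(S \right)} = - \frac{66 - 12}{3} = \left(- \frac{1}{3}\right) 54 = -18$)
$E{\left(h,K \right)} = 4 h$
$X = i \sqrt{9962}$ ($X = \sqrt{-18 - 9944} = \sqrt{-9962} = i \sqrt{9962} \approx 99.81 i$)
$E{\left(-1,-73 + 84 \right)} - X = 4 \left(-1\right) - i \sqrt{9962} = -4 - i \sqrt{9962}$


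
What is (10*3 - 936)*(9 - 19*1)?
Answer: 9060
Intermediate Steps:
(10*3 - 936)*(9 - 19*1) = (30 - 936)*(9 - 19) = -906*(-10) = 9060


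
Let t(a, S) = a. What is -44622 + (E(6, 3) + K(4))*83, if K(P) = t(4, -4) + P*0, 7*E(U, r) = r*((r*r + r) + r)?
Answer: -306295/7 ≈ -43756.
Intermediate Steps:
E(U, r) = r*(r**2 + 2*r)/7 (E(U, r) = (r*((r*r + r) + r))/7 = (r*((r**2 + r) + r))/7 = (r*((r + r**2) + r))/7 = (r*(r**2 + 2*r))/7 = r*(r**2 + 2*r)/7)
K(P) = 4 (K(P) = 4 + P*0 = 4 + 0 = 4)
-44622 + (E(6, 3) + K(4))*83 = -44622 + ((1/7)*3**2*(2 + 3) + 4)*83 = -44622 + ((1/7)*9*5 + 4)*83 = -44622 + (45/7 + 4)*83 = -44622 + (73/7)*83 = -44622 + 6059/7 = -306295/7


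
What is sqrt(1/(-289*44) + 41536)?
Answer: 5*sqrt(232395581)/374 ≈ 203.80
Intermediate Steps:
sqrt(1/(-289*44) + 41536) = sqrt(1/(-12716) + 41536) = sqrt(-1/12716 + 41536) = sqrt(528171775/12716) = 5*sqrt(232395581)/374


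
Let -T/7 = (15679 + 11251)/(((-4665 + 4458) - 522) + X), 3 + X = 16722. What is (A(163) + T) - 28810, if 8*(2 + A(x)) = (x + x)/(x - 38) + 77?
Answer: -46073327351/1599000 ≈ -28814.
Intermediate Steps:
X = 16719 (X = -3 + 16722 = 16719)
A(x) = 61/8 + x/(4*(-38 + x)) (A(x) = -2 + ((x + x)/(x - 38) + 77)/8 = -2 + ((2*x)/(-38 + x) + 77)/8 = -2 + (2*x/(-38 + x) + 77)/8 = -2 + (77 + 2*x/(-38 + x))/8 = -2 + (77/8 + x/(4*(-38 + x))) = 61/8 + x/(4*(-38 + x)))
T = -18851/1599 (T = -7*(15679 + 11251)/(((-4665 + 4458) - 522) + 16719) = -188510/((-207 - 522) + 16719) = -188510/(-729 + 16719) = -188510/15990 = -7*2693/1599 = -18851/1599 ≈ -11.789)
(A(163) + T) - 28810 = ((-2318 + 63*163)/(8*(-38 + 163)) - 18851/1599) - 28810 = ((⅛)*(-2318 + 10269)/125 - 18851/1599) - 28810 = ((⅛)*(1/125)*7951 - 18851/1599) - 28810 = (7951/1000 - 18851/1599) - 28810 = -6137351/1599000 - 28810 = -46073327351/1599000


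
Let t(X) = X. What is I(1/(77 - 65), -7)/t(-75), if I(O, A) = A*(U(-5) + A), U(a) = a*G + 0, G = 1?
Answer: -28/25 ≈ -1.1200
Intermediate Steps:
U(a) = a (U(a) = a*1 + 0 = a + 0 = a)
I(O, A) = A*(-5 + A)
I(1/(77 - 65), -7)/t(-75) = -7*(-5 - 7)/(-75) = -7*(-12)*(-1/75) = 84*(-1/75) = -28/25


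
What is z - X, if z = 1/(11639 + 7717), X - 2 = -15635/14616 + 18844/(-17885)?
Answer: 1061784053/8605096920 ≈ 0.12339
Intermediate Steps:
X = -657991/5334840 (X = 2 + (-15635/14616 + 18844/(-17885)) = 2 + (-15635*1/14616 + 18844*(-1/17885)) = 2 + (-15635/14616 - 2692/2555) = 2 - 11327671/5334840 = -657991/5334840 ≈ -0.12334)
z = 1/19356 ≈ 5.1664e-5
z - X = 1/19356 - 1*(-657991/5334840) = 1/19356 + 657991/5334840 = 1061784053/8605096920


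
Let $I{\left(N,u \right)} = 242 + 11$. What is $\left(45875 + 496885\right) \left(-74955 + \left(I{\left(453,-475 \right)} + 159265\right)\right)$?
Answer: $45897413880$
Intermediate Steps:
$I{\left(N,u \right)} = 253$
$\left(45875 + 496885\right) \left(-74955 + \left(I{\left(453,-475 \right)} + 159265\right)\right) = \left(45875 + 496885\right) \left(-74955 + \left(253 + 159265\right)\right) = 542760 \left(-74955 + 159518\right) = 542760 \cdot 84563 = 45897413880$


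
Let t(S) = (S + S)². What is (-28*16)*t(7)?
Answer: -87808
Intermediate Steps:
t(S) = 4*S² (t(S) = (2*S)² = 4*S²)
(-28*16)*t(7) = (-28*16)*(4*7²) = -1792*49 = -448*196 = -87808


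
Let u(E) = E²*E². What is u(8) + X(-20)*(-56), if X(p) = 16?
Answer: 3200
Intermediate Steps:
u(E) = E⁴
u(8) + X(-20)*(-56) = 8⁴ + 16*(-56) = 4096 - 896 = 3200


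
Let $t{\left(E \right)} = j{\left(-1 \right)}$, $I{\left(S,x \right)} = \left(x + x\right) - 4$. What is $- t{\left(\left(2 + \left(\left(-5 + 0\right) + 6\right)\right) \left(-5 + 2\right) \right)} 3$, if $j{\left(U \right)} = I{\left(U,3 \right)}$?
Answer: $-6$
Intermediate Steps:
$I{\left(S,x \right)} = -4 + 2 x$ ($I{\left(S,x \right)} = 2 x - 4 = -4 + 2 x$)
$j{\left(U \right)} = 2$ ($j{\left(U \right)} = -4 + 2 \cdot 3 = -4 + 6 = 2$)
$t{\left(E \right)} = 2$
$- t{\left(\left(2 + \left(\left(-5 + 0\right) + 6\right)\right) \left(-5 + 2\right) \right)} 3 = \left(-1\right) 2 \cdot 3 = \left(-2\right) 3 = -6$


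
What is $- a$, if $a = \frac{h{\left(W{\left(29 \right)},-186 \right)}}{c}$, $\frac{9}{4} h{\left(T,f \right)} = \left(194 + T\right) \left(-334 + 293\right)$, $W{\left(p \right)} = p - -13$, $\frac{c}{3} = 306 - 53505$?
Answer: $- \frac{38704}{1436373} \approx -0.026946$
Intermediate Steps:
$c = -159597$ ($c = 3 \left(306 - 53505\right) = 3 \left(-53199\right) = -159597$)
$W{\left(p \right)} = 13 + p$ ($W{\left(p \right)} = p + 13 = 13 + p$)
$h{\left(T,f \right)} = - \frac{31816}{9} - \frac{164 T}{9}$ ($h{\left(T,f \right)} = \frac{4 \left(194 + T\right) \left(-334 + 293\right)}{9} = \frac{4 \left(194 + T\right) \left(-41\right)}{9} = \frac{4 \left(-7954 - 41 T\right)}{9} = - \frac{31816}{9} - \frac{164 T}{9}$)
$a = \frac{38704}{1436373}$ ($a = \frac{- \frac{31816}{9} - \frac{164 \left(13 + 29\right)}{9}}{-159597} = \left(- \frac{31816}{9} - \frac{2296}{3}\right) \left(- \frac{1}{159597}\right) = \left(- \frac{38704}{9}\right) \left(- \frac{1}{159597}\right) = \frac{38704}{1436373} \approx 0.026946$)
$- a = \left(-1\right) \frac{38704}{1436373} = - \frac{38704}{1436373}$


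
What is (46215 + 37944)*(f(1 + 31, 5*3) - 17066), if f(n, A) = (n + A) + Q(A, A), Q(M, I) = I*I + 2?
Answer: -1413197928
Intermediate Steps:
Q(M, I) = 2 + I**2 (Q(M, I) = I**2 + 2 = 2 + I**2)
f(n, A) = 2 + A + n + A**2 (f(n, A) = (n + A) + (2 + A**2) = (A + n) + (2 + A**2) = 2 + A + n + A**2)
(46215 + 37944)*(f(1 + 31, 5*3) - 17066) = (46215 + 37944)*((2 + 5*3 + (1 + 31) + (5*3)**2) - 17066) = 84159*((2 + 15 + 32 + 15**2) - 17066) = 84159*((2 + 15 + 32 + 225) - 17066) = 84159*(274 - 17066) = 84159*(-16792) = -1413197928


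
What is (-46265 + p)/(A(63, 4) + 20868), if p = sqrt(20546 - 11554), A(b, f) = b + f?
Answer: -9253/4187 + 4*sqrt(562)/20935 ≈ -2.2054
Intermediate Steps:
p = 4*sqrt(562) (p = sqrt(8992) = 4*sqrt(562) ≈ 94.826)
(-46265 + p)/(A(63, 4) + 20868) = (-46265 + 4*sqrt(562))/((63 + 4) + 20868) = (-46265 + 4*sqrt(562))/(67 + 20868) = (-46265 + 4*sqrt(562))/20935 = (-46265 + 4*sqrt(562))*(1/20935) = -9253/4187 + 4*sqrt(562)/20935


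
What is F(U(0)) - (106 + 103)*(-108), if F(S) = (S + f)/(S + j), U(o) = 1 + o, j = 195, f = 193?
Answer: 2212153/98 ≈ 22573.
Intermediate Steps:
F(S) = (193 + S)/(195 + S) (F(S) = (S + 193)/(S + 195) = (193 + S)/(195 + S))
F(U(0)) - (106 + 103)*(-108) = (193 + (1 + 0))/(195 + (1 + 0)) - (106 + 103)*(-108) = (193 + 1)/(195 + 1) - 209*(-108) = 194/196 - 1*(-22572) = (1/196)*194 + 22572 = 97/98 + 22572 = 2212153/98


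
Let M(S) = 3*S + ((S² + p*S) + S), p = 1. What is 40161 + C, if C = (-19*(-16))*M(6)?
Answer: 60225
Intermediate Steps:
M(S) = S² + 5*S (M(S) = 3*S + ((S² + 1*S) + S) = 3*S + ((S² + S) + S) = 3*S + ((S + S²) + S) = 3*S + (S² + 2*S) = S² + 5*S)
C = 20064 (C = (-19*(-16))*(6*(5 + 6)) = 304*(6*11) = 304*66 = 20064)
40161 + C = 40161 + 20064 = 60225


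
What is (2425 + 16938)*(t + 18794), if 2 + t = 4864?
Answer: 458051128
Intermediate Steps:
t = 4862 (t = -2 + 4864 = 4862)
(2425 + 16938)*(t + 18794) = (2425 + 16938)*(4862 + 18794) = 19363*23656 = 458051128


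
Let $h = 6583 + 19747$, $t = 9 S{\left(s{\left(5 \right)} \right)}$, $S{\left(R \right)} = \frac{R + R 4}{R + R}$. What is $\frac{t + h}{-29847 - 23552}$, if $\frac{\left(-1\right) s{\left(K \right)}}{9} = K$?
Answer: $- \frac{52705}{106798} \approx -0.4935$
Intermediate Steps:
$s{\left(K \right)} = - 9 K$
$S{\left(R \right)} = \frac{5}{2}$ ($S{\left(R \right)} = \frac{R + 4 R}{2 R} = 5 R \frac{1}{2 R} = \frac{5}{2}$)
$t = \frac{45}{2}$ ($t = 9 \cdot \frac{5}{2} = \frac{45}{2} \approx 22.5$)
$h = 26330$
$\frac{t + h}{-29847 - 23552} = \frac{\frac{45}{2} + 26330}{-29847 - 23552} = \frac{52705}{2 \left(-53399\right)} = \frac{52705}{2} \left(- \frac{1}{53399}\right) = - \frac{52705}{106798}$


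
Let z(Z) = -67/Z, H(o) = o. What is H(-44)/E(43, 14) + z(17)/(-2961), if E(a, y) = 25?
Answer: -2213153/1258425 ≈ -1.7587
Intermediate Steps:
H(-44)/E(43, 14) + z(17)/(-2961) = -44/25 - 67/17/(-2961) = -44*1/25 - 67*1/17*(-1/2961) = -44/25 - 67/17*(-1/2961) = -44/25 + 67/50337 = -2213153/1258425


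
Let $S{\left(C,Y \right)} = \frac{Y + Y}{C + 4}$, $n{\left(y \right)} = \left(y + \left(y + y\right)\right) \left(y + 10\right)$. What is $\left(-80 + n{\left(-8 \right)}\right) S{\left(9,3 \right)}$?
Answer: $- \frac{768}{13} \approx -59.077$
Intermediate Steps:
$n{\left(y \right)} = 3 y \left(10 + y\right)$ ($n{\left(y \right)} = \left(y + 2 y\right) \left(10 + y\right) = 3 y \left(10 + y\right)$)
$S{\left(C,Y \right)} = \frac{2 Y}{4 + C}$
$\left(-80 + n{\left(-8 \right)}\right) S{\left(9,3 \right)} = \left(-80 + 3 \left(-8\right) \left(10 - 8\right)\right) 2 \cdot 3 \frac{1}{4 + 9} = \left(-80 + 3 \left(-8\right) 2\right) 2 \cdot 3 \cdot \frac{1}{13} = \left(-80 - 48\right) 2 \cdot 3 \cdot \frac{1}{13} = \left(-128\right) \frac{6}{13} = - \frac{768}{13}$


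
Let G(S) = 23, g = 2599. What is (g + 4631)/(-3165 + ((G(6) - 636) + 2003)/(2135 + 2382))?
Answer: -27102/11863 ≈ -2.2846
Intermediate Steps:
(g + 4631)/(-3165 + ((G(6) - 636) + 2003)/(2135 + 2382)) = (2599 + 4631)/(-3165 + ((23 - 636) + 2003)/(2135 + 2382)) = 7230/(-3165 + (-613 + 2003)/4517) = 7230/(-3165 + 1390*(1/4517)) = 7230/(-3165 + 1390/4517) = 7230/(-14294915/4517) = 7230*(-4517/14294915) = -27102/11863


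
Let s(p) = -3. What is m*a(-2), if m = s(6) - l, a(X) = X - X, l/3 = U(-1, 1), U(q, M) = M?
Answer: 0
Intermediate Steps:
l = 3 (l = 3*1 = 3)
a(X) = 0
m = -6 (m = -3 - 1*3 = -3 - 3 = -6)
m*a(-2) = -6*0 = 0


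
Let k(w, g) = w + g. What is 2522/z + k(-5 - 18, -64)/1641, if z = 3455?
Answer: 1279339/1889885 ≈ 0.67694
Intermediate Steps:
k(w, g) = g + w
2522/z + k(-5 - 18, -64)/1641 = 2522/3455 + (-64 + (-5 - 18))/1641 = 2522*(1/3455) + (-64 - 23)*(1/1641) = 2522/3455 - 87*1/1641 = 2522/3455 - 29/547 = 1279339/1889885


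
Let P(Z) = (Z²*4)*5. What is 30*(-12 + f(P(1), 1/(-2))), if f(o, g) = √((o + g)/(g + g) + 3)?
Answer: -360 + 15*I*√66 ≈ -360.0 + 121.86*I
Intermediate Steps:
P(Z) = 20*Z² (P(Z) = (4*Z²)*5 = 20*Z²)
f(o, g) = √(3 + (g + o)/(2*g)) (f(o, g) = √((g + o)/((2*g)) + 3) = √((g + o)*(1/(2*g)) + 3) = √((g + o)/(2*g) + 3) = √(3 + (g + o)/(2*g)))
30*(-12 + f(P(1), 1/(-2))) = 30*(-12 + √(14 + 2*(20*1²)/(1/(-2)))/2) = 30*(-12 + √(14 + 2*(20*1)/(-½))/2) = 30*(-12 + √(14 + 2*20*(-2))/2) = 30*(-12 + √(14 - 80)/2) = 30*(-12 + √(-66)/2) = 30*(-12 + (I*√66)/2) = 30*(-12 + I*√66/2) = -360 + 15*I*√66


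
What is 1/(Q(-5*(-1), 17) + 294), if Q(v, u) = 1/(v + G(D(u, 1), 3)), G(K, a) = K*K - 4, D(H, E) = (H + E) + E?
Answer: 362/106429 ≈ 0.0034013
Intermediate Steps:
D(H, E) = H + 2*E (D(H, E) = (E + H) + E = H + 2*E)
G(K, a) = -4 + K² (G(K, a) = K² - 4 = -4 + K²)
Q(v, u) = 1/(-4 + v + (2 + u)²) (Q(v, u) = 1/(v + (-4 + (u + 2*1)²)) = 1/(v + (-4 + (u + 2)²)) = 1/(v + (-4 + (2 + u)²)) = 1/(-4 + v + (2 + u)²))
1/(Q(-5*(-1), 17) + 294) = 1/(1/(-4 - 5*(-1) + (2 + 17)²) + 294) = 1/(1/(-4 + 5 + 19²) + 294) = 1/(1/(-4 + 5 + 361) + 294) = 1/(1/362 + 294) = 1/(106429/362) = 362/106429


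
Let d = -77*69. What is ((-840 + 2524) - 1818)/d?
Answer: 134/5313 ≈ 0.025221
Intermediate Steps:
d = -5313
((-840 + 2524) - 1818)/d = ((-840 + 2524) - 1818)/(-5313) = (1684 - 1818)*(-1/5313) = -134*(-1/5313) = 134/5313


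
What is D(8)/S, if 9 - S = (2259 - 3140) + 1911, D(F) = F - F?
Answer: 0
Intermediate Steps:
D(F) = 0
S = -1021 (S = 9 - ((2259 - 3140) + 1911) = 9 - (-881 + 1911) = 9 - 1*1030 = 9 - 1030 = -1021)
D(8)/S = 0/(-1021) = 0*(-1/1021) = 0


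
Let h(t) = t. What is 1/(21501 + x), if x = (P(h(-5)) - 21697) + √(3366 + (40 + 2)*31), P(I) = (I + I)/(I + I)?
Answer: -65/11119 - 2*√1167/33357 ≈ -0.0078941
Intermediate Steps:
P(I) = 1 (P(I) = (2*I)/((2*I)) = (2*I)*(1/(2*I)) = 1)
x = -21696 + 2*√1167 (x = (1 - 21697) + √(3366 + (40 + 2)*31) = -21696 + √(3366 + 42*31) = -21696 + √(3366 + 1302) = -21696 + √4668 = -21696 + 2*√1167 ≈ -21628.)
1/(21501 + x) = 1/(21501 + (-21696 + 2*√1167)) = 1/(-195 + 2*√1167)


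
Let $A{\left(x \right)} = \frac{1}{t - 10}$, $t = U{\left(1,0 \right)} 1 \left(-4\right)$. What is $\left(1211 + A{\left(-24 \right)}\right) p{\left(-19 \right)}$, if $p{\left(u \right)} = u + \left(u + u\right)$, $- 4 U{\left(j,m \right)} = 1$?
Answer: $- \frac{207062}{3} \approx -69021.0$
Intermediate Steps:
$U{\left(j,m \right)} = - \frac{1}{4}$ ($U{\left(j,m \right)} = \left(- \frac{1}{4}\right) 1 = - \frac{1}{4}$)
$t = 1$ ($t = \left(- \frac{1}{4}\right) 1 \left(-4\right) = \left(- \frac{1}{4}\right) \left(-4\right) = 1$)
$A{\left(x \right)} = - \frac{1}{9}$ ($A{\left(x \right)} = \frac{1}{1 - 10} = \frac{1}{-9} = - \frac{1}{9}$)
$p{\left(u \right)} = 3 u$ ($p{\left(u \right)} = u + 2 u = 3 u$)
$\left(1211 + A{\left(-24 \right)}\right) p{\left(-19 \right)} = \left(1211 - \frac{1}{9}\right) 3 \left(-19\right) = \frac{10898}{9} \left(-57\right) = - \frac{207062}{3}$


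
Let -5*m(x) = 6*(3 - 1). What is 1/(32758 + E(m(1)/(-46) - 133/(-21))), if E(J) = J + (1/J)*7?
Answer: 760035/24902912914 ≈ 3.0520e-5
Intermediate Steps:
m(x) = -12/5 (m(x) = -6*(3 - 1)/5 = -6*2/5 = -1/5*12 = -12/5)
E(J) = J + 7/J
1/(32758 + E(m(1)/(-46) - 133/(-21))) = 1/(32758 + ((-12/5/(-46) - 133/(-21)) + 7/(-12/5/(-46) - 133/(-21)))) = 1/(32758 + ((-12/5*(-1/46) - 133*(-1/21)) + 7/(-12/5*(-1/46) - 133*(-1/21)))) = 1/(32758 + ((6/115 + 19/3) + 7/(6/115 + 19/3))) = 1/(32758 + (2203/345 + 7/(2203/345))) = 1/(32758 + (2203/345 + 7*(345/2203))) = 1/(32758 + (2203/345 + 2415/2203)) = 1/(32758 + 5686384/760035) = 1/(24902912914/760035) = 760035/24902912914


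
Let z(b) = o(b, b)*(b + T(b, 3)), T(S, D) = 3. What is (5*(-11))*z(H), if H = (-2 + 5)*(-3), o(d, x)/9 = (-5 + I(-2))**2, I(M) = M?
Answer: 145530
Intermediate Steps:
o(d, x) = 441 (o(d, x) = 9*(-5 - 2)**2 = 9*(-7)**2 = 9*49 = 441)
H = -9 (H = 3*(-3) = -9)
z(b) = 1323 + 441*b (z(b) = 441*(b + 3) = 441*(3 + b) = 1323 + 441*b)
(5*(-11))*z(H) = (5*(-11))*(1323 + 441*(-9)) = -55*(1323 - 3969) = -55*(-2646) = 145530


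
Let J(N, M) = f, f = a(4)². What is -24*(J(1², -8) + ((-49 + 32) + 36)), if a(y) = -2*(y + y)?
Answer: -6600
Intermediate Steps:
a(y) = -4*y
f = 256 (f = (-4*4)² = (-16)² = 256)
J(N, M) = 256
-24*(J(1², -8) + ((-49 + 32) + 36)) = -24*(256 + ((-49 + 32) + 36)) = -24*(256 + (-17 + 36)) = -24*(256 + 19) = -24*275 = -6600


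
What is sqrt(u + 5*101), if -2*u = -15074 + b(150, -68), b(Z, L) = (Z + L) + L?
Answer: sqrt(8035) ≈ 89.638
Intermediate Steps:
b(Z, L) = Z + 2*L (b(Z, L) = (L + Z) + L = Z + 2*L)
u = 7530 (u = -(-15074 + (150 + 2*(-68)))/2 = -(-15074 + (150 - 136))/2 = -(-15074 + 14)/2 = -1/2*(-15060) = 7530)
sqrt(u + 5*101) = sqrt(7530 + 5*101) = sqrt(7530 + 505) = sqrt(8035)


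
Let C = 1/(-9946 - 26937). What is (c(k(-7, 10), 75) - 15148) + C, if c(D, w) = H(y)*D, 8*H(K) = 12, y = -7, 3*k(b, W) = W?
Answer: -558519270/36883 ≈ -15143.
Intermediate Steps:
k(b, W) = W/3
C = -1/36883 (C = 1/(-36883) = -1/36883 ≈ -2.7113e-5)
H(K) = 3/2 (H(K) = (⅛)*12 = 3/2)
c(D, w) = 3*D/2
(c(k(-7, 10), 75) - 15148) + C = (3*((⅓)*10)/2 - 15148) - 1/36883 = ((3/2)*(10/3) - 15148) - 1/36883 = (5 - 15148) - 1/36883 = -15143 - 1/36883 = -558519270/36883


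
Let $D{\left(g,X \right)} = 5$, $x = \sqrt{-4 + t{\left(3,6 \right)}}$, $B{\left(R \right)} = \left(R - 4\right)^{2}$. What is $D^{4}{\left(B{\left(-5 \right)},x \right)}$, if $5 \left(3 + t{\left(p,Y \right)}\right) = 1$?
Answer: $625$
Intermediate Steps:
$t{\left(p,Y \right)} = - \frac{14}{5}$ ($t{\left(p,Y \right)} = -3 + \frac{1}{5} \cdot 1 = -3 + \frac{1}{5} = - \frac{14}{5}$)
$B{\left(R \right)} = \left(-4 + R\right)^{2}$
$x = \frac{i \sqrt{170}}{5}$ ($x = \sqrt{-4 - \frac{14}{5}} = \sqrt{- \frac{34}{5}} = \frac{i \sqrt{170}}{5} \approx 2.6077 i$)
$D^{4}{\left(B{\left(-5 \right)},x \right)} = 5^{4} = 625$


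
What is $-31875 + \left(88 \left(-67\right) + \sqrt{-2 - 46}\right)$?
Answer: $-37771 + 4 i \sqrt{3} \approx -37771.0 + 6.9282 i$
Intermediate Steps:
$-31875 + \left(88 \left(-67\right) + \sqrt{-2 - 46}\right) = -31875 - \left(5896 - \sqrt{-48}\right) = -31875 - \left(5896 - 4 i \sqrt{3}\right) = -37771 + 4 i \sqrt{3}$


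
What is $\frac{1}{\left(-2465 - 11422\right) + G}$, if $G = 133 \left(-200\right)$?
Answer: $- \frac{1}{40487} \approx -2.4699 \cdot 10^{-5}$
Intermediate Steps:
$G = -26600$
$\frac{1}{\left(-2465 - 11422\right) + G} = \frac{1}{\left(-2465 - 11422\right) - 26600} = \frac{1}{-13887 - 26600} = \frac{1}{-40487} = - \frac{1}{40487}$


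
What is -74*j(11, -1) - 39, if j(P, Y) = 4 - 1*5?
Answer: 35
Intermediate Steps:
j(P, Y) = -1 (j(P, Y) = 4 - 5 = -1)
-74*j(11, -1) - 39 = -74*(-1) - 39 = 74 - 39 = 35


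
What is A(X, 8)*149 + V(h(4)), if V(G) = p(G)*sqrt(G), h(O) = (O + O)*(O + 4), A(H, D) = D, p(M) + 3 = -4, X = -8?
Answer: 1136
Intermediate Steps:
p(M) = -7 (p(M) = -3 - 4 = -7)
h(O) = 2*O*(4 + O) (h(O) = (2*O)*(4 + O) = 2*O*(4 + O))
V(G) = -7*sqrt(G)
A(X, 8)*149 + V(h(4)) = 8*149 - 7*2*sqrt(2)*sqrt(4 + 4) = 1192 - 7*sqrt(2*4*8) = 1192 - 7*sqrt(64) = 1192 - 7*8 = 1192 - 56 = 1136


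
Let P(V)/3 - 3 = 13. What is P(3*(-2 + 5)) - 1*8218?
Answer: -8170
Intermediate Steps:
P(V) = 48 (P(V) = 9 + 3*13 = 9 + 39 = 48)
P(3*(-2 + 5)) - 1*8218 = 48 - 1*8218 = 48 - 8218 = -8170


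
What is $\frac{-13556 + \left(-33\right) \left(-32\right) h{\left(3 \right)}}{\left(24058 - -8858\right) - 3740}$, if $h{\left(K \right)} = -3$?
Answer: $- \frac{4181}{7294} \approx -0.57321$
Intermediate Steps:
$\frac{-13556 + \left(-33\right) \left(-32\right) h{\left(3 \right)}}{\left(24058 - -8858\right) - 3740} = \frac{-13556 + \left(-33\right) \left(-32\right) \left(-3\right)}{\left(24058 - -8858\right) - 3740} = \frac{-13556 + 1056 \left(-3\right)}{\left(24058 + 8858\right) - 3740} = \frac{-13556 - 3168}{32916 - 3740} = - \frac{16724}{29176} = \left(-16724\right) \frac{1}{29176} = - \frac{4181}{7294}$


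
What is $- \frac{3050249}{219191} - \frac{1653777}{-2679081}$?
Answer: $- \frac{153124923662}{11514322421} \approx -13.299$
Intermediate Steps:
$- \frac{3050249}{219191} - \frac{1653777}{-2679081} = \left(-3050249\right) \frac{1}{219191} - - \frac{32427}{52531} = - \frac{3050249}{219191} + \frac{32427}{52531} = - \frac{153124923662}{11514322421}$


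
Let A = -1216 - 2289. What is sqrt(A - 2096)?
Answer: I*sqrt(5601) ≈ 74.84*I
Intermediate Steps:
A = -3505
sqrt(A - 2096) = sqrt(-3505 - 2096) = sqrt(-5601) = I*sqrt(5601)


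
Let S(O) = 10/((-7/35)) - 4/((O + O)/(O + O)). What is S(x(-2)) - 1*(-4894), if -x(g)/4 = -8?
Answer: 4840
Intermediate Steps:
x(g) = 32 (x(g) = -4*(-8) = 32)
S(O) = -54 (S(O) = 10/((-7*1/35)) - 4/((2*O)/((2*O))) = 10/(-⅕) - 4/((2*O)*(1/(2*O))) = 10*(-5) - 4/1 = -50 - 4*1 = -50 - 4 = -54)
S(x(-2)) - 1*(-4894) = -54 - 1*(-4894) = -54 + 4894 = 4840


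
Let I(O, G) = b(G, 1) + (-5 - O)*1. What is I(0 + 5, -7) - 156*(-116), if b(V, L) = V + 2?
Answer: 18081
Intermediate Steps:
b(V, L) = 2 + V
I(O, G) = -3 + G - O (I(O, G) = (2 + G) + (-5 - O)*1 = (2 + G) + (-5 - O) = -3 + G - O)
I(0 + 5, -7) - 156*(-116) = (-3 - 7 - (0 + 5)) - 156*(-116) = (-3 - 7 - 1*5) + 18096 = (-3 - 7 - 5) + 18096 = -15 + 18096 = 18081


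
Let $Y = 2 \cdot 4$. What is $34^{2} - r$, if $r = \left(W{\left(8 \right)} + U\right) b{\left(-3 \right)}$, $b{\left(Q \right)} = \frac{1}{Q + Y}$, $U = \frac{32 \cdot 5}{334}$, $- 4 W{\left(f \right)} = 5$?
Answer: $\frac{772311}{668} \approx 1156.2$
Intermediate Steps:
$W{\left(f \right)} = - \frac{5}{4}$ ($W{\left(f \right)} = \left(- \frac{1}{4}\right) 5 = - \frac{5}{4}$)
$Y = 8$
$U = \frac{80}{167}$ ($U = 160 \cdot \frac{1}{334} = \frac{80}{167} \approx 0.47904$)
$b{\left(Q \right)} = \frac{1}{8 + Q}$ ($b{\left(Q \right)} = \frac{1}{Q + 8} = \frac{1}{8 + Q}$)
$r = - \frac{103}{668}$ ($r = \frac{- \frac{5}{4} + \frac{80}{167}}{8 - 3} = - \frac{515}{668 \cdot 5} = \left(- \frac{515}{668}\right) \frac{1}{5} = - \frac{103}{668} \approx -0.15419$)
$34^{2} - r = 34^{2} - - \frac{103}{668} = 1156 + \frac{103}{668} = \frac{772311}{668}$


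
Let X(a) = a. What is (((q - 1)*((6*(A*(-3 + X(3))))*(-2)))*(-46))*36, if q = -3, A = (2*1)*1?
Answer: 0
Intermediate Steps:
A = 2 (A = 2*1 = 2)
(((q - 1)*((6*(A*(-3 + X(3))))*(-2)))*(-46))*36 = (((-3 - 1)*((6*(2*(-3 + 3)))*(-2)))*(-46))*36 = (-4*6*(2*0)*(-2)*(-46))*36 = (-4*6*0*(-2)*(-46))*36 = (-0*(-2)*(-46))*36 = (-4*0*(-46))*36 = (0*(-46))*36 = 0*36 = 0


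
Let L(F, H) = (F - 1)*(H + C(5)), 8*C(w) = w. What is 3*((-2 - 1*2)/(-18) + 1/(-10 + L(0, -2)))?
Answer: 22/69 ≈ 0.31884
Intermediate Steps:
C(w) = w/8
L(F, H) = (-1 + F)*(5/8 + H) (L(F, H) = (F - 1)*(H + (⅛)*5) = (-1 + F)*(H + 5/8) = (-1 + F)*(5/8 + H))
3*((-2 - 1*2)/(-18) + 1/(-10 + L(0, -2))) = 3*((-2 - 1*2)/(-18) + 1/(-10 + (-5/8 - 1*(-2) + (5/8)*0 + 0*(-2)))) = 3*((-2 - 2)*(-1/18) + 1/(-10 + (-5/8 + 2 + 0 + 0))) = 3*(-4*(-1/18) + 1/(-10 + 11/8)) = 3*(2/9 + 1/(-69/8)) = 3*(2/9 - 8/69) = 3*(22/207) = 22/69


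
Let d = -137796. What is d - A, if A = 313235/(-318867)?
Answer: -43938283897/318867 ≈ -1.3780e+5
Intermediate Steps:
A = -313235/318867 (A = 313235*(-1/318867) = -313235/318867 ≈ -0.98234)
d - A = -137796 - 1*(-313235/318867) = -137796 + 313235/318867 = -43938283897/318867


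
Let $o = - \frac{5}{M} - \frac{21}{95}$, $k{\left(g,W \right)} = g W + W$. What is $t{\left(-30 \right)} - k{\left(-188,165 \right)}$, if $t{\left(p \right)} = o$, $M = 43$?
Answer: $\frac{126041297}{4085} \approx 30855.0$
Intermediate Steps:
$k{\left(g,W \right)} = W + W g$ ($k{\left(g,W \right)} = W g + W = W + W g$)
$o = - \frac{1378}{4085}$ ($o = - \frac{5}{43} - \frac{21}{95} = - \frac{1378}{4085} \approx -0.33733$)
$t{\left(p \right)} = - \frac{1378}{4085}$
$t{\left(-30 \right)} - k{\left(-188,165 \right)} = - \frac{1378}{4085} - 165 \left(1 - 188\right) = - \frac{1378}{4085} - 165 \left(-187\right) = - \frac{1378}{4085} - -30855 = - \frac{1378}{4085} + 30855 = \frac{126041297}{4085}$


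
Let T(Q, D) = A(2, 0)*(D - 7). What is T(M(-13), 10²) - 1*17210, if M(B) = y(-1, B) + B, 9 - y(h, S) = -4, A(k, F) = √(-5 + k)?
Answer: -17210 + 93*I*√3 ≈ -17210.0 + 161.08*I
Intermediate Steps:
y(h, S) = 13 (y(h, S) = 9 - 1*(-4) = 9 + 4 = 13)
M(B) = 13 + B
T(Q, D) = I*√3*(-7 + D) (T(Q, D) = √(-5 + 2)*(D - 7) = √(-3)*(-7 + D) = (I*√3)*(-7 + D) = I*√3*(-7 + D))
T(M(-13), 10²) - 1*17210 = I*√3*(-7 + 10²) - 1*17210 = I*√3*(-7 + 100) - 17210 = I*√3*93 - 17210 = 93*I*√3 - 17210 = -17210 + 93*I*√3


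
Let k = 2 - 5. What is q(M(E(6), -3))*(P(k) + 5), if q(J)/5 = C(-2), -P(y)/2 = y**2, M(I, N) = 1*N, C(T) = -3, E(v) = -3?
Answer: 195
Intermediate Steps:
k = -3
M(I, N) = N
P(y) = -2*y**2
q(J) = -15 (q(J) = 5*(-3) = -15)
q(M(E(6), -3))*(P(k) + 5) = -15*(-2*(-3)**2 + 5) = -15*(-2*9 + 5) = -15*(-18 + 5) = -15*(-13) = 195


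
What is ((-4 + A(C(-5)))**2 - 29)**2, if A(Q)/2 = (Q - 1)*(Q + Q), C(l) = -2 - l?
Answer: 137641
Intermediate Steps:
A(Q) = 4*Q*(-1 + Q) (A(Q) = 2*((Q - 1)*(Q + Q)) = 2*((-1 + Q)*(2*Q)) = 2*(2*Q*(-1 + Q)) = 4*Q*(-1 + Q))
((-4 + A(C(-5)))**2 - 29)**2 = ((-4 + 4*(-2 - 1*(-5))*(-1 + (-2 - 1*(-5))))**2 - 29)**2 = ((-4 + 4*(-2 + 5)*(-1 + (-2 + 5)))**2 - 29)**2 = ((-4 + 4*3*(-1 + 3))**2 - 29)**2 = ((-4 + 4*3*2)**2 - 29)**2 = ((-4 + 24)**2 - 29)**2 = (20**2 - 29)**2 = (400 - 29)**2 = 371**2 = 137641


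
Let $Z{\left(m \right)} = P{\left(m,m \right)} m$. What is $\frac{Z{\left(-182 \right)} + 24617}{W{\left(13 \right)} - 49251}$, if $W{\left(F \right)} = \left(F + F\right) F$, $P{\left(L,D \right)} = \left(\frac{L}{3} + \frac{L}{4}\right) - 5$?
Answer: $- \frac{134548}{146739} \approx -0.91692$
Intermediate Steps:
$P{\left(L,D \right)} = -5 + \frac{7 L}{12}$ ($P{\left(L,D \right)} = \left(L \frac{1}{3} + L \frac{1}{4}\right) - 5 = \left(\frac{L}{3} + \frac{L}{4}\right) - 5 = \frac{7 L}{12} - 5 = -5 + \frac{7 L}{12}$)
$W{\left(F \right)} = 2 F^{2}$ ($W{\left(F \right)} = 2 F F = 2 F^{2}$)
$Z{\left(m \right)} = m \left(-5 + \frac{7 m}{12}\right)$ ($Z{\left(m \right)} = \left(-5 + \frac{7 m}{12}\right) m = m \left(-5 + \frac{7 m}{12}\right)$)
$\frac{Z{\left(-182 \right)} + 24617}{W{\left(13 \right)} - 49251} = \frac{\frac{1}{12} \left(-182\right) \left(-60 + 7 \left(-182\right)\right) + 24617}{2 \cdot 13^{2} - 49251} = \frac{\frac{1}{12} \left(-182\right) \left(-60 - 1274\right) + 24617}{2 \cdot 169 - 49251} = \frac{\frac{1}{12} \left(-182\right) \left(-1334\right) + 24617}{338 - 49251} = \frac{\frac{60697}{3} + 24617}{-48913} = \frac{134548}{3} \left(- \frac{1}{48913}\right) = - \frac{134548}{146739}$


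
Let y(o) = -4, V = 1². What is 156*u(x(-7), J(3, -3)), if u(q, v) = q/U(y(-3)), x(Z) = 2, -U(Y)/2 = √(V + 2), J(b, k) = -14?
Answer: -52*√3 ≈ -90.067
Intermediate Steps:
V = 1
U(Y) = -2*√3 (U(Y) = -2*√(1 + 2) = -2*√3)
u(q, v) = -q*√3/6 (u(q, v) = q/((-2*√3)) = q*(-√3/6) = -q*√3/6)
156*u(x(-7), J(3, -3)) = 156*(-⅙*2*√3) = 156*(-√3/3) = -52*√3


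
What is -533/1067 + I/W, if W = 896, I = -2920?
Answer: -449151/119504 ≈ -3.7585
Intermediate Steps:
-533/1067 + I/W = -533/1067 - 2920/896 = -533*1/1067 - 2920*1/896 = -533/1067 - 365/112 = -449151/119504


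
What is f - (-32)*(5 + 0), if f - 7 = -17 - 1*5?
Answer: 145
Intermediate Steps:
f = -15 (f = 7 + (-17 - 1*5) = 7 + (-17 - 5) = 7 - 22 = -15)
f - (-32)*(5 + 0) = -15 - (-32)*(5 + 0) = -15 - (-32)*5 = -15 - 32*(-5) = -15 + 160 = 145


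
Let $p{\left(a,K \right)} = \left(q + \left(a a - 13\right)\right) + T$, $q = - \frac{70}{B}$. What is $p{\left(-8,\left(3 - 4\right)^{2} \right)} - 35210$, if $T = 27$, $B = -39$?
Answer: $- \frac{1370078}{39} \approx -35130.0$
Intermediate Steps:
$q = \frac{70}{39}$ ($q = - \frac{70}{-39} = \left(-70\right) \left(- \frac{1}{39}\right) = \frac{70}{39} \approx 1.7949$)
$p{\left(a,K \right)} = \frac{616}{39} + a^{2}$ ($p{\left(a,K \right)} = \left(\frac{70}{39} + \left(a a - 13\right)\right) + 27 = \left(\frac{70}{39} + \left(a^{2} - 13\right)\right) + 27 = \left(\frac{70}{39} + \left(-13 + a^{2}\right)\right) + 27 = \left(- \frac{437}{39} + a^{2}\right) + 27 = \frac{616}{39} + a^{2}$)
$p{\left(-8,\left(3 - 4\right)^{2} \right)} - 35210 = \left(\frac{616}{39} + \left(-8\right)^{2}\right) - 35210 = \left(\frac{616}{39} + 64\right) - 35210 = \frac{3112}{39} - 35210 = - \frac{1370078}{39}$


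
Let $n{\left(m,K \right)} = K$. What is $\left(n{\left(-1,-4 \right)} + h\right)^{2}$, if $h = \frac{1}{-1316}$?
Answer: $\frac{27720225}{1731856} \approx 16.006$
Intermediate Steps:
$h = - \frac{1}{1316} \approx -0.00075988$
$\left(n{\left(-1,-4 \right)} + h\right)^{2} = \left(-4 - \frac{1}{1316}\right)^{2} = \left(- \frac{5265}{1316}\right)^{2} = \frac{27720225}{1731856}$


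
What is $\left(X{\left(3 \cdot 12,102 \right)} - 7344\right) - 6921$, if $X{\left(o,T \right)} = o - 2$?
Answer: $-14231$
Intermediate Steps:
$X{\left(o,T \right)} = -2 + o$ ($X{\left(o,T \right)} = o - 2 = -2 + o$)
$\left(X{\left(3 \cdot 12,102 \right)} - 7344\right) - 6921 = \left(\left(-2 + 3 \cdot 12\right) - 7344\right) - 6921 = \left(\left(-2 + 36\right) - 7344\right) - 6921 = \left(34 - 7344\right) - 6921 = -7310 - 6921 = -14231$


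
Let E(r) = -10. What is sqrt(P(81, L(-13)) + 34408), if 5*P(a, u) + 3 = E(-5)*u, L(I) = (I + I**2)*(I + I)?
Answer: 11*sqrt(8785)/5 ≈ 206.20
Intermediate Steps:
L(I) = 2*I*(I + I**2) (L(I) = (I + I**2)*(2*I) = 2*I*(I + I**2))
P(a, u) = -3/5 - 2*u (P(a, u) = -3/5 + (-10*u)/5 = -3/5 - 2*u)
sqrt(P(81, L(-13)) + 34408) = sqrt((-3/5 - 4*(-13)**2*(1 - 13)) + 34408) = sqrt((-3/5 - 4*169*(-12)) + 34408) = sqrt((-3/5 - 2*(-4056)) + 34408) = sqrt((-3/5 + 8112) + 34408) = sqrt(40557/5 + 34408) = sqrt(212597/5) = 11*sqrt(8785)/5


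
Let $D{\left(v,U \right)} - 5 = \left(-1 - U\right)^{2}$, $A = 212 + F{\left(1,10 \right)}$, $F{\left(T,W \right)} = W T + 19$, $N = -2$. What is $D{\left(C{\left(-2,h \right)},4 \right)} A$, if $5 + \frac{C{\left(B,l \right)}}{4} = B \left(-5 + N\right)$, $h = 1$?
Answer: $7230$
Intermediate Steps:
$F{\left(T,W \right)} = 19 + T W$ ($F{\left(T,W \right)} = T W + 19 = 19 + T W$)
$C{\left(B,l \right)} = -20 - 28 B$ ($C{\left(B,l \right)} = -20 + 4 B \left(-5 - 2\right) = -20 + 4 B \left(-7\right) = -20 + 4 \left(- 7 B\right) = -20 - 28 B$)
$A = 241$ ($A = 212 + \left(19 + 1 \cdot 10\right) = 212 + \left(19 + 10\right) = 212 + 29 = 241$)
$D{\left(v,U \right)} = 5 + \left(-1 - U\right)^{2}$
$D{\left(C{\left(-2,h \right)},4 \right)} A = \left(5 + \left(1 + 4\right)^{2}\right) 241 = \left(5 + 5^{2}\right) 241 = \left(5 + 25\right) 241 = 30 \cdot 241 = 7230$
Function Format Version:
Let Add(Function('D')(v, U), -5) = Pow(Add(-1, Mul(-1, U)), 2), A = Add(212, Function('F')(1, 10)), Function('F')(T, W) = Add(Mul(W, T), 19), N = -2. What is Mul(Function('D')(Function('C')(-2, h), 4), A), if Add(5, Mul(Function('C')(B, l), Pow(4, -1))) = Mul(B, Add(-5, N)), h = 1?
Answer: 7230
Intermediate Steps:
Function('F')(T, W) = Add(19, Mul(T, W)) (Function('F')(T, W) = Add(Mul(T, W), 19) = Add(19, Mul(T, W)))
Function('C')(B, l) = Add(-20, Mul(-28, B)) (Function('C')(B, l) = Add(-20, Mul(4, Mul(B, Add(-5, -2)))) = Add(-20, Mul(4, Mul(B, -7))) = Add(-20, Mul(4, Mul(-7, B))) = Add(-20, Mul(-28, B)))
A = 241 (A = Add(212, Add(19, Mul(1, 10))) = Add(212, Add(19, 10)) = Add(212, 29) = 241)
Function('D')(v, U) = Add(5, Pow(Add(-1, Mul(-1, U)), 2))
Mul(Function('D')(Function('C')(-2, h), 4), A) = Mul(Add(5, Pow(Add(1, 4), 2)), 241) = Mul(Add(5, Pow(5, 2)), 241) = Mul(Add(5, 25), 241) = Mul(30, 241) = 7230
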